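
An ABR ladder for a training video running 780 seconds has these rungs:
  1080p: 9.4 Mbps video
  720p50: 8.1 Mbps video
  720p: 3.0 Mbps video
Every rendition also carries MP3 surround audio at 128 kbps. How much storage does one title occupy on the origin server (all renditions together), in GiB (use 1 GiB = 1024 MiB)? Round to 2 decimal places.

1.90 GiB

Audio: 128 kbps = 0.128 Mbps.
Sum of rendition bitrates: (9.4+0.128) + (8.1+0.128) + (3.0+0.128) = 20.884 Mbps.
× 780 s = 16,290 Mb = 2,036 MB = 1.896 GiB.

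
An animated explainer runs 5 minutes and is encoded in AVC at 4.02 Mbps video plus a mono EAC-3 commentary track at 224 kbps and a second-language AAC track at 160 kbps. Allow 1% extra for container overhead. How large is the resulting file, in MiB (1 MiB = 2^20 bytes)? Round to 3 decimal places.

159.074 MiB

5 min = 300 s
Audio total: 224 + 160 = 384 kbps = 0.384 Mbps.
Total bitrate: 4.02 + 0.384 = 4.404 Mbps.
Stream data: 4.404 Mbps × 300 s = 1321.2 Mb.
With 1% container overhead: ×1.01.
1,334 Mb = 166,801,500 bytes ÷ 1,048,576 = 159.1 MiB.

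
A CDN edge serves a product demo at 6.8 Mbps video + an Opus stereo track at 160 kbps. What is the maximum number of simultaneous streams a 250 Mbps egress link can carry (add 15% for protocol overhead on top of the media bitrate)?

Audio: 160 kbps = 0.160 Mbps.
Per-viewer media rate: 6.960 Mbps.
On the wire with 15% overhead: 8.004 Mbps.
250 Mbps = 250.0 Mbps; 250.0 / 8.004 = 31.23 → 31 viewers.

31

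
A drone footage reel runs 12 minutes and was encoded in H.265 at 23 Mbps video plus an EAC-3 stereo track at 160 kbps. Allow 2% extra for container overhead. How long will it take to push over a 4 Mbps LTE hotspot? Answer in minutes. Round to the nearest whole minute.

71 minutes

12 min = 720 s
Audio: 160 kbps = 0.160 Mbps.
Total bitrate: 23.160 Mbps.
File: 23.160 Mbps × 720 s = 16675.2 Mb.
With 2% container overhead: ×1.02. → 17008.7 Mb.
At 4 Mbps: 17008.7 / 4 = 4252.2 s ≈ 70.9 minutes.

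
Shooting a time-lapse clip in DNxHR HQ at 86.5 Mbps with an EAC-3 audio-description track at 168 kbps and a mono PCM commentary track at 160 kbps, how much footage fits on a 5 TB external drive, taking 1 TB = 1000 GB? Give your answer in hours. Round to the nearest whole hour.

128 hours

Audio total: 168 + 160 = 328 kbps = 0.328 Mbps.
Total bitrate: 86.5 + 0.328 = 86.828 Mbps.
Capacity: 5 TB = 40,000,000 Mb.
Recording time: 40,000,000 / 86.828 = 460,681 s ≈ 128 hours.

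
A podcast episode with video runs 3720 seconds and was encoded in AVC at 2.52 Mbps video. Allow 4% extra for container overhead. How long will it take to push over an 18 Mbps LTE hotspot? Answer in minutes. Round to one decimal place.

File: 2.520 Mbps × 3720 s = 9374.4 Mb.
With 4% container overhead: ×1.04. → 9749.4 Mb.
At 18 Mbps: 9749.4 / 18 = 541.6 s ≈ 9.03 minutes.

9.0 minutes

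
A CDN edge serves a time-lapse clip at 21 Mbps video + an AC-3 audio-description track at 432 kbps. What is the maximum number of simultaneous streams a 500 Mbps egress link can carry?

23

Audio: 432 kbps = 0.432 Mbps.
Per-viewer media rate: 21.432 Mbps.
500 Mbps = 500.0 Mbps; 500.0 / 21.432 = 23.33 → 23 viewers.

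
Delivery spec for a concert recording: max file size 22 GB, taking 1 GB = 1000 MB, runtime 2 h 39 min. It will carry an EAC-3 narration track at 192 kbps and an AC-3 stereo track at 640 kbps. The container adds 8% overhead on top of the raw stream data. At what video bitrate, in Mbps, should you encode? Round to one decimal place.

16.3 Mbps

Budget: 22 GB = 176000.0 Mb.
Stream payload after overhead: 176000.0 / 1.08 = 162963.0 Mb.
2 h 39 min = 159 min = 9540 s
Total bitrate budget: 162963.0 Mb / 9540 s = 17.082 Mbps.
Audio total: 192 + 640 = 832 kbps = 0.832 Mbps.
Video: 17.082 − 0.832 = 16.250 Mbps.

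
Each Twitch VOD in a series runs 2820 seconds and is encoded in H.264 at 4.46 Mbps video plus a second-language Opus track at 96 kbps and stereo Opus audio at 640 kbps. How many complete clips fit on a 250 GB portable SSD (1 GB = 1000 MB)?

Audio total: 96 + 640 = 736 kbps = 0.736 Mbps.
Total bitrate: 5.196 Mbps.
Per item: 5.196 Mbps × 2820 s = 14,653 Mb = 1,832 MB.
Capacity: 250 GB = 2,000,000 Mb; 136.49 items → 136 complete.

136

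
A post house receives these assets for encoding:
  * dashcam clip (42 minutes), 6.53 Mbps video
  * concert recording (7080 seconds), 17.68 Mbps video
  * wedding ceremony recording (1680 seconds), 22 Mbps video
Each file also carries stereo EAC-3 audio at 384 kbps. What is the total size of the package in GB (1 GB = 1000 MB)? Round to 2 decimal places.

22.87 GB

Audio: 384 kbps = 0.384 Mbps.
dashcam clip: 6.914 Mbps × 2520 s = 17423.3 Mb
concert recording: 18.064 Mbps × 7080 s = 127893.1 Mb
wedding ceremony recording: 22.384 Mbps × 1680 s = 37605.1 Mb
Total: 182921.5 Mb = 22865.2 MB.
= 22.87 GB.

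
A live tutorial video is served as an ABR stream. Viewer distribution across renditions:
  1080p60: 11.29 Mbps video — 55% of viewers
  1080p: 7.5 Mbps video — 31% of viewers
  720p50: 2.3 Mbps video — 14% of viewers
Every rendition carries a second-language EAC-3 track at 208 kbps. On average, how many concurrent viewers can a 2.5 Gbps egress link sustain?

Audio: 208 kbps = 0.208 Mbps.
Average per-viewer bitrate: 0.55×11.498 + 0.31×7.708 + 0.14×2.508 = 9.065 Mbps.
2.5 Gbps = 2,500 Mbps; 2,500 / 9.065 = 275.80 → 275.

275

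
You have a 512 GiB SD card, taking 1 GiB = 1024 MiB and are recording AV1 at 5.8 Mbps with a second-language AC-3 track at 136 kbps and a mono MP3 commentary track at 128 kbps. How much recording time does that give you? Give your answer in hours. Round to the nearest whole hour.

201 hours

Audio total: 136 + 128 = 264 kbps = 0.264 Mbps.
Total bitrate: 5.8 + 0.264 = 6.064 Mbps.
Capacity: 512 GiB = 4,398,047 Mb.
Recording time: 4,398,047 / 6.064 = 725,272 s ≈ 201 hours.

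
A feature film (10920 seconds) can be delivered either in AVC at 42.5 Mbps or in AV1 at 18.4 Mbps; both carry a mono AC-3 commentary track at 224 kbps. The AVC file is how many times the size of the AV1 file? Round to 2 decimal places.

Audio: 224 kbps = 0.224 Mbps.
AVC: 42.724 Mbps × 10920 s = 466546.1 Mb = 58.318 GB.
AV1: 18.624 Mbps × 10920 s = 203374.1 Mb = 25.422 GB.
Ratio: 58.318 / 25.422 = 2.294.

2.29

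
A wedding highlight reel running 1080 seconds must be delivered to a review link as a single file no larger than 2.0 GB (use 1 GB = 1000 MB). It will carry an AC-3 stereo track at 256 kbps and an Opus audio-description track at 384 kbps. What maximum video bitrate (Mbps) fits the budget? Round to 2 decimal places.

Budget: 2.0 GB = 16000.0 Mb.
Total bitrate budget: 16000.0 Mb / 1080 s = 14.815 Mbps.
Audio total: 256 + 384 = 640 kbps = 0.640 Mbps.
Video: 14.815 − 0.640 = 14.175 Mbps.

14.17 Mbps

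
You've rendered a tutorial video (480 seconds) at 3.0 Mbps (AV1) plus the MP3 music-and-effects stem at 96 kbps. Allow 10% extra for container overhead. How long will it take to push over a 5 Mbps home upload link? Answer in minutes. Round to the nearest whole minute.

Audio: 96 kbps = 0.096 Mbps.
Total bitrate: 3.096 Mbps.
File: 3.096 Mbps × 480 s = 1486.1 Mb.
With 10% container overhead: ×1.10. → 1634.7 Mb.
At 5 Mbps: 1634.7 / 5 = 326.9 s ≈ 5.45 minutes.

5 minutes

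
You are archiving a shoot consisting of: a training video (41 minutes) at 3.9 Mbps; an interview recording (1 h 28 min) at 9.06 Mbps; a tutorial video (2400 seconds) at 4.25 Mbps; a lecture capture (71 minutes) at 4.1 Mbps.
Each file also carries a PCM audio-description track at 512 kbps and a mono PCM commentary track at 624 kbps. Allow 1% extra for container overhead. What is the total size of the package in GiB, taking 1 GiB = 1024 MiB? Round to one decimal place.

Audio total: 512 + 624 = 1136 kbps = 1.136 Mbps.
training video: 5.036 Mbps × 2460 s × 1.01 = 12512.4 Mb
interview recording: 10.196 Mbps × 5280 s × 1.01 = 54373.2 Mb
tutorial video: 5.386 Mbps × 2400 s × 1.01 = 13055.7 Mb
lecture capture: 5.236 Mbps × 4260 s × 1.01 = 22528.4 Mb
Total: 102469.8 Mb = 12808.7 MB.
= 11.93 GiB.

11.9 GiB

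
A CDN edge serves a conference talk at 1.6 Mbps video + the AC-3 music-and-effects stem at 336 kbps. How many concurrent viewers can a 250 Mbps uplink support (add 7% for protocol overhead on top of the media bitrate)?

120

Audio: 336 kbps = 0.336 Mbps.
Per-viewer media rate: 1.936 Mbps.
On the wire with 7% overhead: 2.072 Mbps.
250 Mbps = 250.0 Mbps; 250.0 / 2.072 = 120.68 → 120 viewers.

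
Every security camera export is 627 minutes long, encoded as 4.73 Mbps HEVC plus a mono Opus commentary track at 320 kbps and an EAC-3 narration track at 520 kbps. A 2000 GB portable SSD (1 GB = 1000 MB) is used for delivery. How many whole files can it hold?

76

627 min = 37620 s
Audio total: 320 + 520 = 840 kbps = 0.840 Mbps.
Total bitrate: 5.570 Mbps.
Per item: 5.570 Mbps × 37620 s = 209,543 Mb = 26,193 MB.
Capacity: 2000 GB = 16,000,000 Mb; 76.36 items → 76 complete.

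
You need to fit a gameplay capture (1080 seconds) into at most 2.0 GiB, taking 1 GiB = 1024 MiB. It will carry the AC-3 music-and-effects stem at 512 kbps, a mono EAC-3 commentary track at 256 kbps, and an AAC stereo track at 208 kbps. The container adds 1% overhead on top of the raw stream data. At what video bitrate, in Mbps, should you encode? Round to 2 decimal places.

Budget: 2.0 GiB = 17179.9 Mb.
Stream payload after overhead: 17179.9 / 1.01 = 17009.8 Mb.
Total bitrate budget: 17009.8 Mb / 1080 s = 15.750 Mbps.
Audio total: 512 + 256 + 208 = 976 kbps = 0.976 Mbps.
Video: 15.750 − 0.976 = 14.774 Mbps.

14.77 Mbps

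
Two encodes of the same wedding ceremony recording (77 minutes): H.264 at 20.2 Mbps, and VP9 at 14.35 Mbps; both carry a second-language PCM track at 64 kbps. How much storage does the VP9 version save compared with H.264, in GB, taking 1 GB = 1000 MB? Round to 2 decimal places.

77 min = 4620 s
Audio: 64 kbps = 0.064 Mbps.
H.264: 20.264 Mbps × 4620 s = 93619.7 Mb = 11.702 GB.
VP9: 14.414 Mbps × 4620 s = 66592.7 Mb = 8.324 GB.
Saving: 11.702 − 8.324 = 3.378 GB.

3.38 GB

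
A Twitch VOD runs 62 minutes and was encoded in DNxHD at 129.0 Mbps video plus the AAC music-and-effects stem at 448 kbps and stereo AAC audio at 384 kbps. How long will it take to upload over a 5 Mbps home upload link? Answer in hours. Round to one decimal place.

62 min = 3720 s
Audio total: 448 + 384 = 832 kbps = 0.832 Mbps.
Total bitrate: 129.832 Mbps.
File: 129.832 Mbps × 3720 s = 482975.0 Mb.
At 5 Mbps: 482975.0 / 5 = 96595.0 s ≈ 26.8 hours.

26.8 hours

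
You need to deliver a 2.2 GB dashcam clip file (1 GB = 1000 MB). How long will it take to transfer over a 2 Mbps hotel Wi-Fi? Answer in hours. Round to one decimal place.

2.4 hours

File: 2.2 GB = 17600.0 Mb.
At 2 Mbps: 17600.0 / 2 = 8800.0 s ≈ 2.44 hours.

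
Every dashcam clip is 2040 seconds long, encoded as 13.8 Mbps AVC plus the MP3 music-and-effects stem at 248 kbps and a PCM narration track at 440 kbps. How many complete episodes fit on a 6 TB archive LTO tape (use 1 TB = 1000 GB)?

1624

Audio total: 248 + 440 = 688 kbps = 0.688 Mbps.
Total bitrate: 14.488 Mbps.
Per item: 14.488 Mbps × 2040 s = 29,556 Mb = 3,694 MB.
Capacity: 6 TB = 48,000,000 Mb; 1624.06 items → 1624 complete.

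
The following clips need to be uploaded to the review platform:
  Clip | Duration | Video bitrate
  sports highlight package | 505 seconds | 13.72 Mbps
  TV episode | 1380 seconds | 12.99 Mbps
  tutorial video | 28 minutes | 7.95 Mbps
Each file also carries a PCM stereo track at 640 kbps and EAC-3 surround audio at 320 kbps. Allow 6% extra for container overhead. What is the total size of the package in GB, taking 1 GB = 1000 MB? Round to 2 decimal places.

Audio total: 640 + 320 = 960 kbps = 0.960 Mbps.
sports highlight package: 14.680 Mbps × 505 s × 1.06 = 7858.2 Mb
TV episode: 13.950 Mbps × 1380 s × 1.06 = 20406.1 Mb
tutorial video: 8.910 Mbps × 1680 s × 1.06 = 15866.9 Mb
Total: 44131.2 Mb = 5516.4 MB.
= 5.516 GB.

5.52 GB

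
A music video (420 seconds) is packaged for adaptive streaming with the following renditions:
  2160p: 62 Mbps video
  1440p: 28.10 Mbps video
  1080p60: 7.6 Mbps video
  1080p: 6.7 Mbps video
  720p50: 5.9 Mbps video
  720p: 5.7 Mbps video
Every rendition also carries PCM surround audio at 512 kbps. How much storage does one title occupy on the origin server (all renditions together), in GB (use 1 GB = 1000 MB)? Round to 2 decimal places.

Audio: 512 kbps = 0.512 Mbps.
Sum of rendition bitrates: (62+0.512) + (28.10+0.512) + (7.6+0.512) + (6.7+0.512) + (5.9+0.512) + (5.7+0.512) = 119.072 Mbps.
× 420 s = 50,010 Mb = 6,251 MB = 6.251 GB.

6.25 GB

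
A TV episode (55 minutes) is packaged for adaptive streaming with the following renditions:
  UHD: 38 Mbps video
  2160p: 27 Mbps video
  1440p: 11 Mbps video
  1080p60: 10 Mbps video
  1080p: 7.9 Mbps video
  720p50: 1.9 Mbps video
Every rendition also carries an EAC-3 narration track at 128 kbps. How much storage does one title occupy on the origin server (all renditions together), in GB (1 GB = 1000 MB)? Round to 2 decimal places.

39.83 GB

55 min = 3300 s
Audio: 128 kbps = 0.128 Mbps.
Sum of rendition bitrates: (38+0.128) + (27+0.128) + (11+0.128) + (10+0.128) + (7.9+0.128) + (1.9+0.128) = 96.568 Mbps.
× 3300 s = 318,674 Mb = 39,834 MB = 39.83 GB.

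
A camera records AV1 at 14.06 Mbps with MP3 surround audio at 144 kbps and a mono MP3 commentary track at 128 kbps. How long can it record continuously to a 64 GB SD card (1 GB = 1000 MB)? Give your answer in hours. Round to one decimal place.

9.9 hours

Audio total: 144 + 128 = 272 kbps = 0.272 Mbps.
Total bitrate: 14.06 + 0.272 = 14.332 Mbps.
Capacity: 64 GB = 512,000 Mb.
Recording time: 512,000 / 14.332 = 35,724 s ≈ 9.92 hours.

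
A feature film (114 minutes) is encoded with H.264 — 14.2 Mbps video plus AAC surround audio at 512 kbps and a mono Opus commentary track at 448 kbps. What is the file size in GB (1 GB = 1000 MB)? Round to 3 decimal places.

114 min = 6840 s
Audio total: 512 + 448 = 960 kbps = 0.960 Mbps.
Total bitrate: 14.2 + 0.960 = 15.160 Mbps.
Stream data: 15.160 Mbps × 6840 s = 103694.4 Mb.
103,694 Mb ÷ 8 = 12,962 MB → 12.96 GB.

12.962 GB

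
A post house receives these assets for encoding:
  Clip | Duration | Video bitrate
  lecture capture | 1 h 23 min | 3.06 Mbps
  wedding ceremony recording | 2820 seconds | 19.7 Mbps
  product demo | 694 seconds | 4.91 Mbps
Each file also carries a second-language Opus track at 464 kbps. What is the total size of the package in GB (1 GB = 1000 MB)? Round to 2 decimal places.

9.77 GB

Audio: 464 kbps = 0.464 Mbps.
lecture capture: 3.524 Mbps × 4980 s = 17549.5 Mb
wedding ceremony recording: 20.164 Mbps × 2820 s = 56862.5 Mb
product demo: 5.374 Mbps × 694 s = 3729.6 Mb
Total: 78141.6 Mb = 9767.7 MB.
= 9.768 GB.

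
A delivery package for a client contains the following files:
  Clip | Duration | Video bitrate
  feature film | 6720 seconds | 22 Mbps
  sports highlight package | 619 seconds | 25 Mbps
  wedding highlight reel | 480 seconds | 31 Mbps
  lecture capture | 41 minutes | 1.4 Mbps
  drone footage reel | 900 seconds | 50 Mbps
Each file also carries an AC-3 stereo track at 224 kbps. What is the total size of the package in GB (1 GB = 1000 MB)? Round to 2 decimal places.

Audio: 224 kbps = 0.224 Mbps.
feature film: 22.224 Mbps × 6720 s = 149345.3 Mb
sports highlight package: 25.224 Mbps × 619 s = 15613.7 Mb
wedding highlight reel: 31.224 Mbps × 480 s = 14987.5 Mb
lecture capture: 1.624 Mbps × 2460 s = 3995.0 Mb
drone footage reel: 50.224 Mbps × 900 s = 45201.6 Mb
Total: 229143.1 Mb = 28642.9 MB.
= 28.64 GB.

28.64 GB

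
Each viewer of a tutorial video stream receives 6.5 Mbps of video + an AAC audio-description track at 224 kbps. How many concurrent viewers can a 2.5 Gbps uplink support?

Audio: 224 kbps = 0.224 Mbps.
Per-viewer media rate: 6.724 Mbps.
2.5 Gbps = 2,500 Mbps; 2,500 / 6.724 = 371.80 → 371 viewers.

371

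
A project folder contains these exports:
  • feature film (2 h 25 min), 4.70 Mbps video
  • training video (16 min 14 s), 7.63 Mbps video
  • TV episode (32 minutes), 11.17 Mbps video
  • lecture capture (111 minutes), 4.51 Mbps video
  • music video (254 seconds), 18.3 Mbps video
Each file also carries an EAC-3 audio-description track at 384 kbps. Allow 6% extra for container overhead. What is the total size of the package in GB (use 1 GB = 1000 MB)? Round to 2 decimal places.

14.78 GB

Audio: 384 kbps = 0.384 Mbps.
feature film: 5.084 Mbps × 8700 s × 1.06 = 46884.6 Mb
training video: 8.014 Mbps × 974 s × 1.06 = 8274.0 Mb
TV episode: 11.554 Mbps × 1920 s × 1.06 = 23514.7 Mb
lecture capture: 4.894 Mbps × 6660 s × 1.06 = 34549.7 Mb
music video: 18.684 Mbps × 254 s × 1.06 = 5030.5 Mb
Total: 118253.5 Mb = 14781.7 MB.
= 14.78 GB.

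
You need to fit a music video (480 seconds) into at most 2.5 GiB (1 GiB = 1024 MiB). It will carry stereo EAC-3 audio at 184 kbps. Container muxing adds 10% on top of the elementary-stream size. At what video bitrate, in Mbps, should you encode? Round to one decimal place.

40.5 Mbps

Budget: 2.5 GiB = 21474.8 Mb.
Stream payload after overhead: 21474.8 / 1.10 = 19522.6 Mb.
Total bitrate budget: 19522.6 Mb / 480 s = 40.672 Mbps.
Audio: 184 kbps = 0.184 Mbps.
Video: 40.672 − 0.184 = 40.488 Mbps.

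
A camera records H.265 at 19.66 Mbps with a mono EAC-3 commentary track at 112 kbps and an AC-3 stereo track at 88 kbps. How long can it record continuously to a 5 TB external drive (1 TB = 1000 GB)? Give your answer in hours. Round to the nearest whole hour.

Audio total: 112 + 88 = 200 kbps = 0.200 Mbps.
Total bitrate: 19.66 + 0.200 = 19.860 Mbps.
Capacity: 5 TB = 40,000,000 Mb.
Recording time: 40,000,000 / 19.860 = 2,014,099 s ≈ 559 hours.

559 hours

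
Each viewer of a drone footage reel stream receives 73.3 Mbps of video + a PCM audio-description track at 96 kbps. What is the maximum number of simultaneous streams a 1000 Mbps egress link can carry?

13

Audio: 96 kbps = 0.096 Mbps.
Per-viewer media rate: 73.396 Mbps.
1000 Mbps = 1,000 Mbps; 1,000 / 73.396 = 13.62 → 13 viewers.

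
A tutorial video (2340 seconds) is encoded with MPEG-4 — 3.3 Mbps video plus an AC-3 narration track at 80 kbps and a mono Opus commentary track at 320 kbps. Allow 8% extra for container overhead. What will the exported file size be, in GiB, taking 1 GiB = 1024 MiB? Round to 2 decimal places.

Audio total: 80 + 320 = 400 kbps = 0.400 Mbps.
Total bitrate: 3.3 + 0.400 = 3.700 Mbps.
Stream data: 3.700 Mbps × 2340 s = 8658.0 Mb.
With 8% container overhead: ×1.08.
9,351 Mb = 1,168,830,000 bytes ÷ 1,073,741,824 = 1.089 GiB.

1.09 GiB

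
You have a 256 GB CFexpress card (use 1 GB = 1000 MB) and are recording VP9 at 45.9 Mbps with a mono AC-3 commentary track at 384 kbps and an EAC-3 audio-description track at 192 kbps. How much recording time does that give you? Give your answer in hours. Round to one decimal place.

Audio total: 384 + 192 = 576 kbps = 0.576 Mbps.
Total bitrate: 45.9 + 0.576 = 46.476 Mbps.
Capacity: 256 GB = 2,048,000 Mb.
Recording time: 2,048,000 / 46.476 = 44,066 s ≈ 12.2 hours.

12.2 hours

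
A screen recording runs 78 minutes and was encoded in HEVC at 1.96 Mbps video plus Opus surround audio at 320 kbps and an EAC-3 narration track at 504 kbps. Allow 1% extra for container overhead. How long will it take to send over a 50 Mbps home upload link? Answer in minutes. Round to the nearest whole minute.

78 min = 4680 s
Audio total: 320 + 504 = 824 kbps = 0.824 Mbps.
Total bitrate: 2.784 Mbps.
File: 2.784 Mbps × 4680 s = 13029.1 Mb.
With 1% container overhead: ×1.01. → 13159.4 Mb.
At 50 Mbps: 13159.4 / 50 = 263.2 s ≈ 4.39 minutes.

4 minutes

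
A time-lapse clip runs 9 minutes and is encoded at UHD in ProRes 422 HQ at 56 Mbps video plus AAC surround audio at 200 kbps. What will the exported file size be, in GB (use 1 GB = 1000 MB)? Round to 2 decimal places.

9 min = 540 s
Audio: 200 kbps = 0.200 Mbps.
Total bitrate: 56 + 0.200 = 56.200 Mbps.
Stream data: 56.200 Mbps × 540 s = 30348.0 Mb.
30,348 Mb ÷ 8 = 3,794 MB → 3.793 GB.

3.79 GB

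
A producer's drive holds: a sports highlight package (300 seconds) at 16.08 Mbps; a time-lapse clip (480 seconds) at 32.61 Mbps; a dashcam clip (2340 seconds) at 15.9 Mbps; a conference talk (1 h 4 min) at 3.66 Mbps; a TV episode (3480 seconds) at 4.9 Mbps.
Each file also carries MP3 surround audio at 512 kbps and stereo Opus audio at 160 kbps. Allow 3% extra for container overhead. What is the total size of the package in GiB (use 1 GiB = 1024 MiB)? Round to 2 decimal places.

Audio total: 512 + 160 = 672 kbps = 0.672 Mbps.
sports highlight package: 16.752 Mbps × 300 s × 1.03 = 5176.4 Mb
time-lapse clip: 33.282 Mbps × 480 s × 1.03 = 16454.6 Mb
dashcam clip: 16.572 Mbps × 2340 s × 1.03 = 39941.8 Mb
conference talk: 4.332 Mbps × 3840 s × 1.03 = 17133.9 Mb
TV episode: 5.572 Mbps × 3480 s × 1.03 = 19972.3 Mb
Total: 98679.0 Mb = 12334.9 MB.
= 11.49 GiB.

11.49 GiB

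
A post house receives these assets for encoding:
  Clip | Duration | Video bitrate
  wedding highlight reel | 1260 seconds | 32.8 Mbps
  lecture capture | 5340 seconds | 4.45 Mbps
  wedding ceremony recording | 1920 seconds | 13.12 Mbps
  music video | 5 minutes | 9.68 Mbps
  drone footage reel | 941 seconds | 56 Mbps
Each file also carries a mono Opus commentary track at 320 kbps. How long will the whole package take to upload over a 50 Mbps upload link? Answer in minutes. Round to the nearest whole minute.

50 minutes

Audio: 320 kbps = 0.320 Mbps.
wedding highlight reel: 33.120 Mbps × 1260 s = 41731.2 Mb
lecture capture: 4.770 Mbps × 5340 s = 25471.8 Mb
wedding ceremony recording: 13.440 Mbps × 1920 s = 25804.8 Mb
music video: 10.000 Mbps × 300 s = 3000.0 Mb
drone footage reel: 56.320 Mbps × 941 s = 52997.1 Mb
Total: 149004.9 Mb = 18625.6 MB.
At 50 Mbps: 149004.9 / 50 = 2980 s ≈ 49.7 minutes.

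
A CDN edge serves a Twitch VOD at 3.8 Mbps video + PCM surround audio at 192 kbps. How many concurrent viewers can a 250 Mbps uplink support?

62

Audio: 192 kbps = 0.192 Mbps.
Per-viewer media rate: 3.992 Mbps.
250 Mbps = 250.0 Mbps; 250.0 / 3.992 = 62.63 → 62 viewers.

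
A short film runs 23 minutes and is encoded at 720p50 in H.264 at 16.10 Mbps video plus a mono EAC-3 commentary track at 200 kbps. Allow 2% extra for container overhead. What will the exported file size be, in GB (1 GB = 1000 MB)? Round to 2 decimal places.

2.87 GB

23 min = 1380 s
Audio: 200 kbps = 0.200 Mbps.
Total bitrate: 16.10 + 0.200 = 16.300 Mbps.
Stream data: 16.300 Mbps × 1380 s = 22494.0 Mb.
With 2% container overhead: ×1.02.
22,944 Mb ÷ 8 = 2,868 MB → 2.868 GB.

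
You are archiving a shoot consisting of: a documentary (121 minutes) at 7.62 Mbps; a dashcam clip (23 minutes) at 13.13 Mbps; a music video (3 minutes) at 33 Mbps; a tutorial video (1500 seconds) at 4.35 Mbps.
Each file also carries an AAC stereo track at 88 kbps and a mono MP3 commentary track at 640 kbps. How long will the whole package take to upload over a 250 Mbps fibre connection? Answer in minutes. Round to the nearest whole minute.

6 minutes

Audio total: 88 + 640 = 728 kbps = 0.728 Mbps.
documentary: 8.348 Mbps × 7260 s = 60606.5 Mb
dashcam clip: 13.858 Mbps × 1380 s = 19124.0 Mb
music video: 33.728 Mbps × 180 s = 6071.0 Mb
tutorial video: 5.078 Mbps × 1500 s = 7617.0 Mb
Total: 93418.6 Mb = 11677.3 MB.
At 250 Mbps: 93418.6 / 250 = 374 s ≈ 6.23 minutes.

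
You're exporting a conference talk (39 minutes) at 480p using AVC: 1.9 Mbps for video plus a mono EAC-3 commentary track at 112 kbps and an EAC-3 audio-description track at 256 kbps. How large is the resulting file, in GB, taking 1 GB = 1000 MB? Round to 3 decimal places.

0.663 GB

39 min = 2340 s
Audio total: 112 + 256 = 368 kbps = 0.368 Mbps.
Total bitrate: 1.9 + 0.368 = 2.268 Mbps.
Stream data: 2.268 Mbps × 2340 s = 5307.1 Mb.
5,307 Mb ÷ 8 = 663.4 MB → 0.6634 GB.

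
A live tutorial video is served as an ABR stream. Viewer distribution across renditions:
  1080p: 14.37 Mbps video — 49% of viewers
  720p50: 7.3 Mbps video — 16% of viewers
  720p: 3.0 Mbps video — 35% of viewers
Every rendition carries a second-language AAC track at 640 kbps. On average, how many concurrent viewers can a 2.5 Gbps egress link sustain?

252

Audio: 640 kbps = 0.640 Mbps.
Average per-viewer bitrate: 0.49×15.010 + 0.16×7.940 + 0.35×3.640 = 9.899 Mbps.
2.5 Gbps = 2,500 Mbps; 2,500 / 9.899 = 252.54 → 252.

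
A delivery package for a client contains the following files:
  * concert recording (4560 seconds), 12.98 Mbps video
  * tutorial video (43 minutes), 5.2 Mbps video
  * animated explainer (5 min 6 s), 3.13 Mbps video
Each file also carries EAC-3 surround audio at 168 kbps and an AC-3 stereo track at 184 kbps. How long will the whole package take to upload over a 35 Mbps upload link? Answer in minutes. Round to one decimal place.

Audio total: 168 + 184 = 352 kbps = 0.352 Mbps.
concert recording: 13.332 Mbps × 4560 s = 60793.9 Mb
tutorial video: 5.552 Mbps × 2580 s = 14324.2 Mb
animated explainer: 3.482 Mbps × 306 s = 1065.5 Mb
Total: 76183.6 Mb = 9522.9 MB.
At 35 Mbps: 76183.6 / 35 = 2177 s ≈ 36.3 minutes.

36.3 minutes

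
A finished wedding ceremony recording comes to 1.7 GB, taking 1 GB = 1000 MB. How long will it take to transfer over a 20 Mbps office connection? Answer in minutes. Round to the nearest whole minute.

File: 1.7 GB = 13600.0 Mb.
At 20 Mbps: 13600.0 / 20 = 680.0 s ≈ 11.3 minutes.

11 minutes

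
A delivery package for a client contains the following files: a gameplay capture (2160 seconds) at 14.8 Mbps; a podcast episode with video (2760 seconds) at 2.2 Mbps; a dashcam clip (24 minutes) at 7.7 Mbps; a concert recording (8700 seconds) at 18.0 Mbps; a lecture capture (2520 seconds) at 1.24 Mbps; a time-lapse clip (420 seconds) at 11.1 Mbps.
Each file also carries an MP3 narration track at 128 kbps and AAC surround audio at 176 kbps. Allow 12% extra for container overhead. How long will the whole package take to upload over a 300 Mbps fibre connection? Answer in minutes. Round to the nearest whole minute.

Audio total: 128 + 176 = 304 kbps = 0.304 Mbps.
gameplay capture: 15.104 Mbps × 2160 s × 1.12 = 36539.6 Mb
podcast episode with video: 2.504 Mbps × 2760 s × 1.12 = 7740.4 Mb
dashcam clip: 8.004 Mbps × 1440 s × 1.12 = 12908.9 Mb
concert recording: 18.304 Mbps × 8700 s × 1.12 = 178354.2 Mb
lecture capture: 1.544 Mbps × 2520 s × 1.12 = 4357.8 Mb
time-lapse clip: 11.404 Mbps × 420 s × 1.12 = 5364.4 Mb
Total: 245265.2 Mb = 30658.2 MB.
At 300 Mbps: 245265.2 / 300 = 818 s ≈ 13.6 minutes.

14 minutes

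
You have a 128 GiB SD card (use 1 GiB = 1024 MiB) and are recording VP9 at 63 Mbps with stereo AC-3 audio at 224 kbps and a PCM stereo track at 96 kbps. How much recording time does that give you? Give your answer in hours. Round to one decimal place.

4.8 hours

Audio total: 224 + 96 = 320 kbps = 0.320 Mbps.
Total bitrate: 63 + 0.320 = 63.320 Mbps.
Capacity: 128 GiB = 1,099,512 Mb.
Recording time: 1,099,512 / 63.320 = 17,364 s ≈ 4.82 hours.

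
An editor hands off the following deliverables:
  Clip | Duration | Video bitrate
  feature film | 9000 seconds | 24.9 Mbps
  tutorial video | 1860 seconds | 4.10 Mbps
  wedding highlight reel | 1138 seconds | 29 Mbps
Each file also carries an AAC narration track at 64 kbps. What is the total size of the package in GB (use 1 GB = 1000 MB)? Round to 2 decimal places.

Audio: 64 kbps = 0.064 Mbps.
feature film: 24.964 Mbps × 9000 s = 224676.0 Mb
tutorial video: 4.164 Mbps × 1860 s = 7745.0 Mb
wedding highlight reel: 29.064 Mbps × 1138 s = 33074.8 Mb
Total: 265495.9 Mb = 33187.0 MB.
= 33.19 GB.

33.19 GB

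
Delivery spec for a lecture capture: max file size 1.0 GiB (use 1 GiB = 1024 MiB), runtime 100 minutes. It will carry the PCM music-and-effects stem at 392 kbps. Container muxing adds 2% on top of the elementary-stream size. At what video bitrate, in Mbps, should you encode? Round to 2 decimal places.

Budget: 1.0 GiB = 8589.9 Mb.
Stream payload after overhead: 8589.9 / 1.02 = 8421.5 Mb.
100 min = 6000 s
Total bitrate budget: 8421.5 Mb / 6000 s = 1.404 Mbps.
Audio: 392 kbps = 0.392 Mbps.
Video: 1.404 − 0.392 = 1.012 Mbps.

1.01 Mbps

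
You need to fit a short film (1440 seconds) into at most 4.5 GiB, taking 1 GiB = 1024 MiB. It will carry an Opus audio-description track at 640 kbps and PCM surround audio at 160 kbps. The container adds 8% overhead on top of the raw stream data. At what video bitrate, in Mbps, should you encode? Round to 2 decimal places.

Budget: 4.5 GiB = 38654.7 Mb.
Stream payload after overhead: 38654.7 / 1.08 = 35791.4 Mb.
Total bitrate budget: 35791.4 Mb / 1440 s = 24.855 Mbps.
Audio total: 640 + 160 = 800 kbps = 0.800 Mbps.
Video: 24.855 − 0.800 = 24.055 Mbps.

24.06 Mbps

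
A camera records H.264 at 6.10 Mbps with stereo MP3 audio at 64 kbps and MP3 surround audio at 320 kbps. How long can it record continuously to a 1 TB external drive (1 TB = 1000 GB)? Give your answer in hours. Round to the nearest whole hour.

343 hours

Audio total: 64 + 320 = 384 kbps = 0.384 Mbps.
Total bitrate: 6.10 + 0.384 = 6.484 Mbps.
Capacity: 1 TB = 8,000,000 Mb.
Recording time: 8,000,000 / 6.484 = 1,233,806 s ≈ 343 hours.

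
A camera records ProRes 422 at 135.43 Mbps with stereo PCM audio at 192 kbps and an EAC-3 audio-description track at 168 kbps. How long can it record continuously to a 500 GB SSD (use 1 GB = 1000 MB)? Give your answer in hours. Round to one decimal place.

Audio total: 192 + 168 = 360 kbps = 0.360 Mbps.
Total bitrate: 135.43 + 0.360 = 135.790 Mbps.
Capacity: 500 GB = 4,000,000 Mb.
Recording time: 4,000,000 / 135.790 = 29,457 s ≈ 8.18 hours.

8.2 hours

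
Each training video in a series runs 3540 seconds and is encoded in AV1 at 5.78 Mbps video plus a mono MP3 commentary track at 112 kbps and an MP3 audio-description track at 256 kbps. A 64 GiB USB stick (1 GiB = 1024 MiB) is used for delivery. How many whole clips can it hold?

25

Audio total: 112 + 256 = 368 kbps = 0.368 Mbps.
Total bitrate: 6.148 Mbps.
Per item: 6.148 Mbps × 3540 s = 21,764 Mb = 2,720 MB.
Capacity: 64 GiB = 549,756 Mb; 25.26 items → 25 complete.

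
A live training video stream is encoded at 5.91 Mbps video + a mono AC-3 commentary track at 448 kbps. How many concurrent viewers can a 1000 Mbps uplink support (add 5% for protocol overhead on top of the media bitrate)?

Audio: 448 kbps = 0.448 Mbps.
Per-viewer media rate: 6.358 Mbps.
On the wire with 5% overhead: 6.676 Mbps.
1000 Mbps = 1,000 Mbps; 1,000 / 6.676 = 149.79 → 149 viewers.

149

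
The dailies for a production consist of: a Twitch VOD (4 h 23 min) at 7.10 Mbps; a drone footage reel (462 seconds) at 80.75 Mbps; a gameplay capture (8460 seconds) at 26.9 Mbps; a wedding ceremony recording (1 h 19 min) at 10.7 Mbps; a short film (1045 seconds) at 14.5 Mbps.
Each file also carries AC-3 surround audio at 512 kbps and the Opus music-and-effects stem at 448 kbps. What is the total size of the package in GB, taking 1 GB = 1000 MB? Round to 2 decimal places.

59.01 GB

Audio total: 512 + 448 = 960 kbps = 0.960 Mbps.
Twitch VOD: 8.060 Mbps × 15780 s = 127186.8 Mb
drone footage reel: 81.710 Mbps × 462 s = 37750.0 Mb
gameplay capture: 27.860 Mbps × 8460 s = 235695.6 Mb
wedding ceremony recording: 11.660 Mbps × 4740 s = 55268.4 Mb
short film: 15.460 Mbps × 1045 s = 16155.7 Mb
Total: 472056.5 Mb = 59007.1 MB.
= 59.01 GB.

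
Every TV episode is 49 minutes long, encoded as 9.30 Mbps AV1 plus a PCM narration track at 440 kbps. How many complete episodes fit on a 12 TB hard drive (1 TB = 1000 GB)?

49 min = 2940 s
Audio: 440 kbps = 0.440 Mbps.
Total bitrate: 9.740 Mbps.
Per item: 9.740 Mbps × 2940 s = 28,636 Mb = 3,579 MB.
Capacity: 12 TB = 96,000,000 Mb; 3352.47 items → 3352 complete.

3352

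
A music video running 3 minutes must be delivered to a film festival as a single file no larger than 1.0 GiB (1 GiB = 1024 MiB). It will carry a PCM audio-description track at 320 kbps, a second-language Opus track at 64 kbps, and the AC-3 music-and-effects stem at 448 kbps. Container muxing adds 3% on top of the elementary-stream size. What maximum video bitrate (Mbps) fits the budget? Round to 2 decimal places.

45.50 Mbps

Budget: 1.0 GiB = 8589.9 Mb.
Stream payload after overhead: 8589.9 / 1.03 = 8339.7 Mb.
3 min = 180 s
Total bitrate budget: 8339.7 Mb / 180 s = 46.332 Mbps.
Audio total: 320 + 64 + 448 = 832 kbps = 0.832 Mbps.
Video: 46.332 − 0.832 = 45.500 Mbps.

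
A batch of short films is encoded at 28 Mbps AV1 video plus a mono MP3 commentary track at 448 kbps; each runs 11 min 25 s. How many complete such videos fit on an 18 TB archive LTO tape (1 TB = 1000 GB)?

7389

11 min 25 s = 685 s
Audio: 448 kbps = 0.448 Mbps.
Total bitrate: 28.448 Mbps.
Per item: 28.448 Mbps × 685 s = 19,487 Mb = 2,436 MB.
Capacity: 18 TB = 144,000,000 Mb; 7389.59 items → 7389 complete.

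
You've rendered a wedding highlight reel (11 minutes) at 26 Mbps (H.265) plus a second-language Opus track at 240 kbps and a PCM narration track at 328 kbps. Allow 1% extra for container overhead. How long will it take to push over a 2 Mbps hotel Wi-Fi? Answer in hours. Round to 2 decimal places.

2.46 hours

11 min = 660 s
Audio total: 240 + 328 = 568 kbps = 0.568 Mbps.
Total bitrate: 26.568 Mbps.
File: 26.568 Mbps × 660 s = 17534.9 Mb.
With 1% container overhead: ×1.01. → 17710.2 Mb.
At 2 Mbps: 17710.2 / 2 = 8855.1 s ≈ 2.46 hours.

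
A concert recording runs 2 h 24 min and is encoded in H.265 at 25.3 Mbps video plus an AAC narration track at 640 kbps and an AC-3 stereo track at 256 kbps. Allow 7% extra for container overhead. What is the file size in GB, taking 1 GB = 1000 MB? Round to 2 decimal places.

2 h 24 min = 144 min = 8640 s
Audio total: 640 + 256 = 896 kbps = 0.896 Mbps.
Total bitrate: 25.3 + 0.896 = 26.196 Mbps.
Stream data: 26.196 Mbps × 8640 s = 226333.4 Mb.
With 7% container overhead: ×1.07.
242,177 Mb ÷ 8 = 30,272 MB → 30.27 GB.

30.27 GB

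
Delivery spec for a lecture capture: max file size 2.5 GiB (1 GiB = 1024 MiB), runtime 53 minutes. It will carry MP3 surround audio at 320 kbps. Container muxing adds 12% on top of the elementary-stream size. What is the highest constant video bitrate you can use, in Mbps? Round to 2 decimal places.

5.71 Mbps

Budget: 2.5 GiB = 21474.8 Mb.
Stream payload after overhead: 21474.8 / 1.12 = 19174.0 Mb.
53 min = 3180 s
Total bitrate budget: 19174.0 Mb / 3180 s = 6.030 Mbps.
Audio: 320 kbps = 0.320 Mbps.
Video: 6.030 − 0.320 = 5.710 Mbps.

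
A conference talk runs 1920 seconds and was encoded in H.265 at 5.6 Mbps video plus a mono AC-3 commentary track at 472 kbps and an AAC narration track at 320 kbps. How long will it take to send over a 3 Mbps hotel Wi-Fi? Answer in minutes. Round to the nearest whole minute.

Audio total: 472 + 320 = 792 kbps = 0.792 Mbps.
Total bitrate: 6.392 Mbps.
File: 6.392 Mbps × 1920 s = 12272.6 Mb.
At 3 Mbps: 12272.6 / 3 = 4090.9 s ≈ 68.2 minutes.

68 minutes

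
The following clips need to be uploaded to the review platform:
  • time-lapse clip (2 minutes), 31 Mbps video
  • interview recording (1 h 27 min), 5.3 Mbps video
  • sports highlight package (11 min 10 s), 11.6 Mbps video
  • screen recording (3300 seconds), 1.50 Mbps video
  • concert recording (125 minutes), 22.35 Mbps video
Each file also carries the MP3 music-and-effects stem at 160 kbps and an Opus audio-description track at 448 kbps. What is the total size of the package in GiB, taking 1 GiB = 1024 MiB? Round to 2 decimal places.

25.84 GiB

Audio total: 160 + 448 = 608 kbps = 0.608 Mbps.
time-lapse clip: 31.608 Mbps × 120 s = 3793.0 Mb
interview recording: 5.908 Mbps × 5220 s = 30839.8 Mb
sports highlight package: 12.208 Mbps × 670 s = 8179.4 Mb
screen recording: 2.108 Mbps × 3300 s = 6956.4 Mb
concert recording: 22.958 Mbps × 7500 s = 172185.0 Mb
Total: 221953.5 Mb = 27744.2 MB.
= 25.84 GiB.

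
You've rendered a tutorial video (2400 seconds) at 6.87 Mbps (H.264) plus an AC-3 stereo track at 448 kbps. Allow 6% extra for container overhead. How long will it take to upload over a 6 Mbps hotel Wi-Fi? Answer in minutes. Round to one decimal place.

51.7 minutes

Audio: 448 kbps = 0.448 Mbps.
Total bitrate: 7.318 Mbps.
File: 7.318 Mbps × 2400 s = 17563.2 Mb.
With 6% container overhead: ×1.06. → 18617.0 Mb.
At 6 Mbps: 18617.0 / 6 = 3102.8 s ≈ 51.7 minutes.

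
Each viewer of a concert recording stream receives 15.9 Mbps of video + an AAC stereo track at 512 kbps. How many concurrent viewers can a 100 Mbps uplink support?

6

Audio: 512 kbps = 0.512 Mbps.
Per-viewer media rate: 16.412 Mbps.
100 Mbps = 100.0 Mbps; 100.0 / 16.412 = 6.09 → 6 viewers.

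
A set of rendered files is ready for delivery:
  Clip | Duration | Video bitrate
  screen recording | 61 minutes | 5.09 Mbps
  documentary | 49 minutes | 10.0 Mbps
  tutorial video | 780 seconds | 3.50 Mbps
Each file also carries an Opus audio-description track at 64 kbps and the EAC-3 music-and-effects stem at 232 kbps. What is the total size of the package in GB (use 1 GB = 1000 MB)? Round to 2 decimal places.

Audio total: 64 + 232 = 296 kbps = 0.296 Mbps.
screen recording: 5.386 Mbps × 3660 s = 19712.8 Mb
documentary: 10.296 Mbps × 2940 s = 30270.2 Mb
tutorial video: 3.796 Mbps × 780 s = 2960.9 Mb
Total: 52943.9 Mb = 6618.0 MB.
= 6.618 GB.

6.62 GB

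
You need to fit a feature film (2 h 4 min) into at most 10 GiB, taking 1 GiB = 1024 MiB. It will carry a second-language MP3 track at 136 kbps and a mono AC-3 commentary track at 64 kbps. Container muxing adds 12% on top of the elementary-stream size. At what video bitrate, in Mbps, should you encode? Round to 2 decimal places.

Budget: 10 GiB = 85899.3 Mb.
Stream payload after overhead: 85899.3 / 1.12 = 76695.8 Mb.
2 h 4 min = 124 min = 7440 s
Total bitrate budget: 76695.8 Mb / 7440 s = 10.309 Mbps.
Audio total: 136 + 64 = 200 kbps = 0.200 Mbps.
Video: 10.309 − 0.200 = 10.109 Mbps.

10.11 Mbps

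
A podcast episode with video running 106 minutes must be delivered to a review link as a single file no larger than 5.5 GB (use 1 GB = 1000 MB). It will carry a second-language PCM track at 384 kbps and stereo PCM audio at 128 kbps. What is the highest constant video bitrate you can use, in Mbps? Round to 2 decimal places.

6.41 Mbps

Budget: 5.5 GB = 44000.0 Mb.
106 min = 6360 s
Total bitrate budget: 44000.0 Mb / 6360 s = 6.918 Mbps.
Audio total: 384 + 128 = 512 kbps = 0.512 Mbps.
Video: 6.918 − 0.512 = 6.406 Mbps.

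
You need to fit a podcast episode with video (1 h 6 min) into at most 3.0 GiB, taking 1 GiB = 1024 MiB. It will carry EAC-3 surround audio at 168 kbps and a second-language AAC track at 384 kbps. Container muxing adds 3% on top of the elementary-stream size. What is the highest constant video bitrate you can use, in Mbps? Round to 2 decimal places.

5.77 Mbps

Budget: 3.0 GiB = 25769.8 Mb.
Stream payload after overhead: 25769.8 / 1.03 = 25019.2 Mb.
1 h 6 min = 66 min = 3960 s
Total bitrate budget: 25019.2 Mb / 3960 s = 6.318 Mbps.
Audio total: 168 + 384 = 552 kbps = 0.552 Mbps.
Video: 6.318 − 0.552 = 5.766 Mbps.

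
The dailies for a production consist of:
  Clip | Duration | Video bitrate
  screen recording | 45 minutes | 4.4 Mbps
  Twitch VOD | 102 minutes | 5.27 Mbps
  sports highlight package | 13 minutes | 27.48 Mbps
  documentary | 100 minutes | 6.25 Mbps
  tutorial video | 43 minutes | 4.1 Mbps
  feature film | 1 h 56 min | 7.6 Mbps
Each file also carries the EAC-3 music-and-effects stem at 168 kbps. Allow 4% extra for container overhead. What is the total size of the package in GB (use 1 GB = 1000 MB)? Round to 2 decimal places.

Audio: 168 kbps = 0.168 Mbps.
screen recording: 4.568 Mbps × 2700 s × 1.04 = 12826.9 Mb
Twitch VOD: 5.438 Mbps × 6120 s × 1.04 = 34611.8 Mb
sports highlight package: 27.648 Mbps × 780 s × 1.04 = 22428.1 Mb
documentary: 6.418 Mbps × 6000 s × 1.04 = 40048.3 Mb
tutorial video: 4.268 Mbps × 2580 s × 1.04 = 11451.9 Mb
feature film: 7.768 Mbps × 6960 s × 1.04 = 56227.9 Mb
Total: 177594.9 Mb = 22199.4 MB.
= 22.20 GB.

22.20 GB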